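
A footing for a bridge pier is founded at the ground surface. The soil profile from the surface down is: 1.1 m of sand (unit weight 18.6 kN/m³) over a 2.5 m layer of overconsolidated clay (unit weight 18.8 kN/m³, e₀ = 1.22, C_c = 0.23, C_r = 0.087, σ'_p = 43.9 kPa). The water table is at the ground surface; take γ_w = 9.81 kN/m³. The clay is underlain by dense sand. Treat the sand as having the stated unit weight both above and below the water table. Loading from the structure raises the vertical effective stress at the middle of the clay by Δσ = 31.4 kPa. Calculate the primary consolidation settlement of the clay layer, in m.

S_c ≈ 0.0513 m

Mid-depth of clay below the ground surface: z = 1.1 + 2.5/2 = 2.35 m.
Total vertical stress at mid-clay: σ_v = 18.6×1.1 + 18.8×1.25 = 43.96 kPa.
Pore pressure: u = 9.81×(2.35 − 0) = 23.054 kPa.
Initial effective stress: σ'_0 = σ_v − u = 43.96 − 23.054 = 20.906 kPa.
Final effective stress: σ'_f = 20.906 + 31.4 = 52.306 kPa.
σ'_f = 52.306 > σ'_p = 43.9 kPa, so the stress path crosses the preconsolidation pressure — recompression up to σ'_p, then virgin compression beyond:
S_c = H/(1+e₀)·[C_r·log₁₀(σ'_p/σ'_0) + C_c·log₁₀(σ'_f/σ'_p)]
    = 2.5/2.22 × [0.087×log₁₀(43.9/20.906) + 0.23×log₁₀(52.306/43.9)]
    = 1.1261 × [0.028031 + 0.0175] = 0.05127 m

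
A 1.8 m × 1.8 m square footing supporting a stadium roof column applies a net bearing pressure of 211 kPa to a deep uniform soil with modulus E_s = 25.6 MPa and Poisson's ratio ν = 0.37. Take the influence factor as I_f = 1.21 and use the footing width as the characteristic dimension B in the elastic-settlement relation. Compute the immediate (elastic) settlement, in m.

S_e ≈ 0.0155 m

Immediate (elastic) settlement: S_e = q·B·(1−ν²)/E_s · I_f.
E_s = 25.6 MPa = 25600 kPa.
S_e = 211 × 1.8 × (1 − 0.37²) / 25600 × 1.21
    = 211 × 1.8 × 0.8631 / 25600 × 1.21
    = 0.01549 m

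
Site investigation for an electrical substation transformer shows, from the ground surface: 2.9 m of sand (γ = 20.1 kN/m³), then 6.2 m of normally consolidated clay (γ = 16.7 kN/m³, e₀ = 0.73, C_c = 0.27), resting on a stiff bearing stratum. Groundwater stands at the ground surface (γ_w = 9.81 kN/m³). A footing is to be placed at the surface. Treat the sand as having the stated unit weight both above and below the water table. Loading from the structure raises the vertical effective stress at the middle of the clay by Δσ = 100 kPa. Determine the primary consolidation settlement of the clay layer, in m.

S_c ≈ 0.455 m

Mid-depth of clay below the ground surface: z = 2.9 + 6.2/2 = 6 m.
Total vertical stress at mid-clay: σ_v = 20.1×2.9 + 16.7×3.1 = 110.06 kPa.
Pore pressure: u = 9.81×(6 − 0) = 58.86 kPa.
Initial effective stress: σ'_0 = σ_v − u = 110.06 − 58.86 = 51.2 kPa.
Final effective stress: σ'_f = σ'_0 + Δσ = 51.2 + 100 = 151.2 kPa.
Normally consolidated clay, so the full stress increment lies on the virgin compression line:
S_c = C_c·H/(1+e₀)·log₁₀(σ'_f/σ'_0) = 0.27×6.2/(1+0.73)×log₁₀(151.2/51.2)
    = 0.96763 × 0.47028 = 0.4551 m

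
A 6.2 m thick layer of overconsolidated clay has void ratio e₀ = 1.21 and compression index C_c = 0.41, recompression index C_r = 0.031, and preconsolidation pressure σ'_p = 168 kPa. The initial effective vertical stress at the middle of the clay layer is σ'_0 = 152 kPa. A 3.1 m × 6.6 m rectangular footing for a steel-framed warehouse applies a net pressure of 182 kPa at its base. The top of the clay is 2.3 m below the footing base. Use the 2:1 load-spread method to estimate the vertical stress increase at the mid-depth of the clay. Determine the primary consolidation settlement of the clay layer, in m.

Mid-depth of clay below the footing base: z = 2.3 + 6.2/2 = 5.4 m.
Stress increase at mid-clay by the 2:1 spreading method:
Δσ = qBL/((B+z)(L+z)) = 182×3.1×6.6/((3.1+5.4)(6.6+5.4)) = 36.507 kPa
Final effective stress: σ'_f = 152 + 36.507 = 188.51 kPa.
σ'_f = 188.51 > σ'_p = 168 kPa, so the stress path crosses the preconsolidation pressure — recompression up to σ'_p, then virgin compression beyond:
S_c = H/(1+e₀)·[C_r·log₁₀(σ'_p/σ'_0) + C_c·log₁₀(σ'_f/σ'_p)]
    = 6.2/2.21 × [0.031×log₁₀(168/152) + 0.41×log₁₀(188.51/168)]
    = 2.8054 × [0.0013474 + 0.02051] = 0.06132 m

S_c ≈ 0.0613 m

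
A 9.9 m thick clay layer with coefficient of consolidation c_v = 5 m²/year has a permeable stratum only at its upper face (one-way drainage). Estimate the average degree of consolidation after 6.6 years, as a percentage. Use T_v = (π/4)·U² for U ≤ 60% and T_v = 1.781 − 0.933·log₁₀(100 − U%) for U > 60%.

Drainage path length: H_d = H = 9.9 m (single drainage).
T_v = c_v·t/H_d² = 5×6.6/9.9² = 0.3367.
T_v = 0.3367 corresponds to the U > 60% branch:
U = 1 − 10^((1.781 − T_v)/0.933)/100 = 0.6468

U ≈ 64.7 %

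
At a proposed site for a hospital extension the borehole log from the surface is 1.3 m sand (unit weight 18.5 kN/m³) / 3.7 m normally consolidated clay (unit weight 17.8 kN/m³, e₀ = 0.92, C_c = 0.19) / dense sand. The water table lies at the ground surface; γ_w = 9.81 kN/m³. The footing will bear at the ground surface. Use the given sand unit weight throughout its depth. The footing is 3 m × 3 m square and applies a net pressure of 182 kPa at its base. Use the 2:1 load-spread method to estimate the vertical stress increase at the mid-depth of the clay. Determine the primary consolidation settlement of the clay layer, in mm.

Mid-depth of clay below the ground surface: z = 1.3 + 3.7/2 = 3.15 m.
Total vertical stress at mid-clay: σ_v = 18.5×1.3 + 17.8×1.85 = 56.98 kPa.
Pore pressure: u = 9.81×(3.15 − 0) = 30.902 kPa.
Initial effective stress: σ'_0 = σ_v − u = 56.98 − 30.902 = 26.078 kPa.
Stress increase at mid-clay by the 2:1 spreading method:
Δσ = qBL/((B+z)(L+z)) = 182×3×3/((3+3.15)(3+3.15)) = 43.308 kPa
Final effective stress: σ'_f = σ'_0 + Δσ = 26.078 + 43.308 = 69.386 kPa.
Normally consolidated clay, so the full stress increment lies on the virgin compression line:
S_c = C_c·H/(1+e₀)·log₁₀(σ'_f/σ'_0) = 0.19×3.7/(1+0.92)×log₁₀(69.386/26.078)
    = 0.36615 × 0.425 = 0.1556 m

S_c ≈ 156 mm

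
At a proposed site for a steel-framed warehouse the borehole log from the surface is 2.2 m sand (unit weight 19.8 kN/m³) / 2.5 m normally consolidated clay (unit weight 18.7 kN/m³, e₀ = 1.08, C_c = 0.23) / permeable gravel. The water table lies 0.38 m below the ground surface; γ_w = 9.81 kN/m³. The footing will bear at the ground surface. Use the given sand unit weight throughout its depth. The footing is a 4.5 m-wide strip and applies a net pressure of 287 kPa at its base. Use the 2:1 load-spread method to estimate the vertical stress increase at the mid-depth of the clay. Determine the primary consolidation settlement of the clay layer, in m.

Mid-depth of clay below the ground surface: z = 2.2 + 2.5/2 = 3.45 m.
Total vertical stress at mid-clay: σ_v = 19.8×2.2 + 18.7×1.25 = 66.935 kPa.
Pore pressure: u = 9.81×(3.45 − 0.38) = 30.117 kPa.
Initial effective stress: σ'_0 = σ_v − u = 66.935 − 30.117 = 36.818 kPa.
Stress increase at mid-clay by the 2:1 spreading method:
Δσ = qB/(B+z) = 287×4.5/(4.5+3.45) = 162.45 kPa
Final effective stress: σ'_f = σ'_0 + Δσ = 36.818 + 162.45 = 199.27 kPa.
Normally consolidated clay, so the full stress increment lies on the virgin compression line:
S_c = C_c·H/(1+e₀)·log₁₀(σ'_f/σ'_0) = 0.23×2.5/(1+1.08)×log₁₀(199.27/36.818)
    = 0.27644 × 0.73338 = 0.2027 m

S_c ≈ 0.203 m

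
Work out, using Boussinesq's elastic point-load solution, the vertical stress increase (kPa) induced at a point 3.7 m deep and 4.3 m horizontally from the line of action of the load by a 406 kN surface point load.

Boussinesq vertical stress below a point load on an elastic half-space:
Δσ_z = 3P/(2πz²) · [1 + (r/z)²]^(−5/2)
r/z = 4.3/3.7 = 1.1622; [1+(r/z)²]^(−5/2) = 0.11804.
Δσ_z = 3×406/(2π×3.7²) × 0.11804 = 14.16 × 0.11804 = 1.671 kPa

Δσ_z ≈ 1.67 kPa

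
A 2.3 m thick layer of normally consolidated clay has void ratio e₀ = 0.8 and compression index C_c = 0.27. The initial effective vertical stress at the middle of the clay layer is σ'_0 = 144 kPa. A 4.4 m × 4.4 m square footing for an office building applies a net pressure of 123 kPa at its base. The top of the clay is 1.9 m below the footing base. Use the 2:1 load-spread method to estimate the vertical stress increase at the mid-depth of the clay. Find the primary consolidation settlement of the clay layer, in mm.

Mid-depth of clay below the footing base: z = 1.9 + 2.3/2 = 3.05 m.
Stress increase at mid-clay by the 2:1 spreading method:
Δσ = qBL/((B+z)(L+z)) = 123×4.4×4.4/((4.4+3.05)(4.4+3.05)) = 42.904 kPa
Final effective stress: σ'_f = σ'_0 + Δσ = 144 + 42.904 = 186.9 kPa.
Normally consolidated clay, so the full stress increment lies on the virgin compression line:
S_c = C_c·H/(1+e₀)·log₁₀(σ'_f/σ'_0) = 0.27×2.3/(1+0.8)×log₁₀(186.9/144)
    = 0.345 × 0.11325 = 0.03907 m

S_c ≈ 39.1 mm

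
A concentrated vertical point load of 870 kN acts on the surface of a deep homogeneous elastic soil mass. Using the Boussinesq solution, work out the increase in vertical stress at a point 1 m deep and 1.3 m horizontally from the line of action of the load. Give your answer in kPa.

Δσ_z ≈ 35 kPa

Boussinesq vertical stress below a point load on an elastic half-space:
Δσ_z = 3P/(2πz²) · [1 + (r/z)²]^(−5/2)
r/z = 1.3/1 = 1.3; [1+(r/z)²]^(−5/2) = 0.08426.
Δσ_z = 3×870/(2π×1²) × 0.08426 = 415.39 × 0.08426 = 35 kPa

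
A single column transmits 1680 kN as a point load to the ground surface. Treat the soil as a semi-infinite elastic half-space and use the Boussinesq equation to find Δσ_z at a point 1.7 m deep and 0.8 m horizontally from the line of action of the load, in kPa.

Boussinesq vertical stress below a point load on an elastic half-space:
Δσ_z = 3P/(2πz²) · [1 + (r/z)²]^(−5/2)
r/z = 0.8/1.7 = 0.47059; [1+(r/z)²]^(−5/2) = 0.60647.
Δσ_z = 3×1680/(2π×1.7²) × 0.60647 = 277.56 × 0.60647 = 168.3 kPa

Δσ_z ≈ 168 kPa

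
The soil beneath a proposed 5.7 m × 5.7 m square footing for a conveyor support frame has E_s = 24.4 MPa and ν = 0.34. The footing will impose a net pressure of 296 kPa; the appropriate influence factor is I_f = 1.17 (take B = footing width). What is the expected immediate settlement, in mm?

S_e ≈ 71.6 mm

Immediate (elastic) settlement: S_e = q·B·(1−ν²)/E_s · I_f.
E_s = 24.4 MPa = 24400 kPa.
S_e = 296 × 5.7 × (1 − 0.34²) / 24400 × 1.17
    = 296 × 5.7 × 0.8844 / 24400 × 1.17
    = 0.07155 m = 71.55 mm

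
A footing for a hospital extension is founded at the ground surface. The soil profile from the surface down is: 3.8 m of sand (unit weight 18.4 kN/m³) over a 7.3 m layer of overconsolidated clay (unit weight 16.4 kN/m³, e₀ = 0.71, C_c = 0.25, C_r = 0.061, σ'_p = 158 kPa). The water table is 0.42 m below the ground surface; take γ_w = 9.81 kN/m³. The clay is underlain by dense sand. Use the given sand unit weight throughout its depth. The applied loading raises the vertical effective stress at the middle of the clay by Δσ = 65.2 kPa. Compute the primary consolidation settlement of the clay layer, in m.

S_c ≈ 0.0824 m

Mid-depth of clay below the ground surface: z = 3.8 + 7.3/2 = 7.45 m.
Total vertical stress at mid-clay: σ_v = 18.4×3.8 + 16.4×3.65 = 129.78 kPa.
Pore pressure: u = 9.81×(7.45 − 0.42) = 68.964 kPa.
Initial effective stress: σ'_0 = σ_v − u = 129.78 − 68.964 = 60.816 kPa.
Final effective stress: σ'_f = 60.816 + 65.2 = 126.02 kPa.
σ'_f = 126.02 ≤ σ'_p = 158 kPa, so the clay remains overconsolidated and only the recompression index applies:
S_c = C_r·H/(1+e₀)·log₁₀(σ'_f/σ'_0) = 0.061×7.3/1.71×log₁₀(126.02/60.816)
    = 0.26041 × 0.31642 = 0.0824 m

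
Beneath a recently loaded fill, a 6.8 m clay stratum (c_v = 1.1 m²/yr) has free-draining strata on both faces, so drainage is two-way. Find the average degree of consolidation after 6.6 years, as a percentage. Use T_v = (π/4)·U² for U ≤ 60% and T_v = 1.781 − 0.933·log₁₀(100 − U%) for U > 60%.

Drainage path length: H_d = H/2 = 3.4 m (double drainage).
T_v = c_v·t/H_d² = 1.1×6.6/3.4² = 0.62803.
T_v = 0.62803 corresponds to the U > 60% branch:
U = 1 − 10^((1.781 − T_v)/0.933)/100 = 0.8279

U ≈ 82.8 %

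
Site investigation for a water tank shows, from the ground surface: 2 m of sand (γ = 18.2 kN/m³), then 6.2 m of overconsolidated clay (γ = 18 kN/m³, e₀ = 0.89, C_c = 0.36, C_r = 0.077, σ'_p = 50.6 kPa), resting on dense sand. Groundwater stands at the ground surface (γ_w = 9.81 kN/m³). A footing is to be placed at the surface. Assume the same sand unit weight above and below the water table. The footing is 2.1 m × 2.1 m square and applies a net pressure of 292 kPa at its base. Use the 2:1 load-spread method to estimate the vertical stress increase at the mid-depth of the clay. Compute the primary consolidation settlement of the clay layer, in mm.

Mid-depth of clay below the ground surface: z = 2 + 6.2/2 = 5.1 m.
Total vertical stress at mid-clay: σ_v = 18.2×2 + 18×3.1 = 92.2 kPa.
Pore pressure: u = 9.81×(5.1 − 0) = 50.031 kPa.
Initial effective stress: σ'_0 = σ_v − u = 92.2 − 50.031 = 42.169 kPa.
Stress increase at mid-clay by the 2:1 spreading method:
Δσ = qBL/((B+z)(L+z)) = 292×2.1×2.1/((2.1+5.1)(2.1+5.1)) = 24.84 kPa
Final effective stress: σ'_f = 42.169 + 24.84 = 67.009 kPa.
σ'_f = 67.009 > σ'_p = 50.6 kPa, so the stress path crosses the preconsolidation pressure — recompression up to σ'_p, then virgin compression beyond:
S_c = H/(1+e₀)·[C_r·log₁₀(σ'_p/σ'_0) + C_c·log₁₀(σ'_f/σ'_p)]
    = 6.2/1.89 × [0.077×log₁₀(50.6/42.169) + 0.36×log₁₀(67.009/50.6)]
    = 3.2804 × [0.0060951 + 0.043914] = 0.164 m

S_c ≈ 164 mm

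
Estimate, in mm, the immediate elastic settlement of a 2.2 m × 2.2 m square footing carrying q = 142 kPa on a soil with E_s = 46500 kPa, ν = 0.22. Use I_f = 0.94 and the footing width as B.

Immediate (elastic) settlement: S_e = q·B·(1−ν²)/E_s · I_f.
S_e = 142 × 2.2 × (1 − 0.22²) / 46500 × 0.94
    = 142 × 2.2 × 0.9516 / 46500 × 0.94
    = 0.00601 m = 6.01 mm

S_e ≈ 6.01 mm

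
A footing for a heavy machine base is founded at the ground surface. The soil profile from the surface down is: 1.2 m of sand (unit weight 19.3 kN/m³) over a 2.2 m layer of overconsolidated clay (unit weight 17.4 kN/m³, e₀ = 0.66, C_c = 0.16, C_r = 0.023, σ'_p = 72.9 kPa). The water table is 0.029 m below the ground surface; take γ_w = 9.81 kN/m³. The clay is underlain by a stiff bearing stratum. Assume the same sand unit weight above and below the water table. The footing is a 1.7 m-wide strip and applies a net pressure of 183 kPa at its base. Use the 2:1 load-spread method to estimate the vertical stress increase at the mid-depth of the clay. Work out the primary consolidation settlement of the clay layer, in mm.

S_c ≈ 44.2 mm

Mid-depth of clay below the ground surface: z = 1.2 + 2.2/2 = 2.3 m.
Total vertical stress at mid-clay: σ_v = 19.3×1.2 + 17.4×1.1 = 42.3 kPa.
Pore pressure: u = 9.81×(2.3 − 0.029) = 22.279 kPa.
Initial effective stress: σ'_0 = σ_v − u = 42.3 − 22.279 = 20.021 kPa.
Stress increase at mid-clay by the 2:1 spreading method:
Δσ = qB/(B+z) = 183×1.7/(1.7+2.3) = 77.775 kPa
Final effective stress: σ'_f = 20.021 + 77.775 = 97.796 kPa.
σ'_f = 97.796 > σ'_p = 72.9 kPa, so the stress path crosses the preconsolidation pressure — recompression up to σ'_p, then virgin compression beyond:
S_c = H/(1+e₀)·[C_r·log₁₀(σ'_p/σ'_0) + C_c·log₁₀(σ'_f/σ'_p)]
    = 2.2/1.66 × [0.023×log₁₀(72.9/20.021) + 0.16×log₁₀(97.796/72.9)]
    = 1.3253 × [0.012909 + 0.020415] = 0.04416 m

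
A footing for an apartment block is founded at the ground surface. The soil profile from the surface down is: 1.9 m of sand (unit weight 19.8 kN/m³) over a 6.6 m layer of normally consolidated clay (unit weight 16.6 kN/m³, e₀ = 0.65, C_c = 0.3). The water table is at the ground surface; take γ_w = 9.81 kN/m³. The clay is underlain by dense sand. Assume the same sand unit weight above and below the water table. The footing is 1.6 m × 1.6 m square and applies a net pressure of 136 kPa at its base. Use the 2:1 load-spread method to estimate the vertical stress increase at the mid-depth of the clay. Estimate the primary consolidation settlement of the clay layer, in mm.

S_c ≈ 87.1 mm

Mid-depth of clay below the ground surface: z = 1.9 + 6.6/2 = 5.2 m.
Total vertical stress at mid-clay: σ_v = 19.8×1.9 + 16.6×3.3 = 92.4 kPa.
Pore pressure: u = 9.81×(5.2 − 0) = 51.012 kPa.
Initial effective stress: σ'_0 = σ_v − u = 92.4 − 51.012 = 41.388 kPa.
Stress increase at mid-clay by the 2:1 spreading method:
Δσ = qBL/((B+z)(L+z)) = 136×1.6×1.6/((1.6+5.2)(1.6+5.2)) = 7.5294 kPa
Final effective stress: σ'_f = σ'_0 + Δσ = 41.388 + 7.5294 = 48.917 kPa.
Normally consolidated clay, so the full stress increment lies on the virgin compression line:
S_c = C_c·H/(1+e₀)·log₁₀(σ'_f/σ'_0) = 0.3×6.6/(1+0.65)×log₁₀(48.917/41.388)
    = 1.2 × 0.072585 = 0.0871 m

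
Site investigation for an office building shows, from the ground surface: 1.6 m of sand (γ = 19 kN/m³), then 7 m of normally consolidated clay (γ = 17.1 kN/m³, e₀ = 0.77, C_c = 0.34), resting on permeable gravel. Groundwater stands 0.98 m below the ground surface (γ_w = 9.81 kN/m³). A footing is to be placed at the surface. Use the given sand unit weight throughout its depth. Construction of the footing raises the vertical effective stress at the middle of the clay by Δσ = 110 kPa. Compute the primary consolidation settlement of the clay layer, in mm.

S_c ≈ 681 mm

Mid-depth of clay below the ground surface: z = 1.6 + 7/2 = 5.1 m.
Total vertical stress at mid-clay: σ_v = 19×1.6 + 17.1×3.5 = 90.25 kPa.
Pore pressure: u = 9.81×(5.1 − 0.98) = 40.417 kPa.
Initial effective stress: σ'_0 = σ_v − u = 90.25 − 40.417 = 49.833 kPa.
Final effective stress: σ'_f = σ'_0 + Δσ = 49.833 + 110 = 159.83 kPa.
Normally consolidated clay, so the full stress increment lies on the virgin compression line:
S_c = C_c·H/(1+e₀)·log₁₀(σ'_f/σ'_0) = 0.34×7/(1+0.77)×log₁₀(159.83/49.833)
    = 1.3446 × 0.50614 = 0.6806 m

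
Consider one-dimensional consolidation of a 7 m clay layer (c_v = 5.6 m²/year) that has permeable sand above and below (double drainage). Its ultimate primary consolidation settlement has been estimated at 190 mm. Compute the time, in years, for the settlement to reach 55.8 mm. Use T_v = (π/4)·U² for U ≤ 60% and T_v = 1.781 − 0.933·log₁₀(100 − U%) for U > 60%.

Drainage path length: H_d = H/2 = 3.5 m (double drainage).
U = S(t)/S_ult = 55.8/190 = 0.2937.
U ≤ 60%: T_v = (π/4)·U² = (π/4)×0.29368² = 0.067741.
t = T_v·H_d²/c_v = 0.067741×3.5²/5.6 = 0.1482 years.

t ≈ 0.148 years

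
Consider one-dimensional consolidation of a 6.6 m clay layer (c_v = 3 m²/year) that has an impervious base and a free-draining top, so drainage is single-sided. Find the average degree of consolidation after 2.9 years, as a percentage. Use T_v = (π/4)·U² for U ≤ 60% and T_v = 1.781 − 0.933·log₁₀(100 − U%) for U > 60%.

U ≈ 50.4 %

Drainage path length: H_d = H = 6.6 m (single drainage).
T_v = c_v·t/H_d² = 3×2.9/6.6² = 0.19972.
T_v = 0.19972 corresponds to the U ≤ 60% branch:
U = √(4T_v/π) = 0.5043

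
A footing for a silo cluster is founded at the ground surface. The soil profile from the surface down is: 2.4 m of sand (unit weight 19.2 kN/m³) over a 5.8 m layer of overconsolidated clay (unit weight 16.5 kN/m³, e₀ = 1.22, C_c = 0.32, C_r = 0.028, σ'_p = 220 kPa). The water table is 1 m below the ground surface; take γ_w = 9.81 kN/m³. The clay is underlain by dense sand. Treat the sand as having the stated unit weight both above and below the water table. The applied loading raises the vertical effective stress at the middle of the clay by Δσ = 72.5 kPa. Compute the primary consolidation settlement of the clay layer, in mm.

Mid-depth of clay below the ground surface: z = 2.4 + 5.8/2 = 5.3 m.
Total vertical stress at mid-clay: σ_v = 19.2×2.4 + 16.5×2.9 = 93.93 kPa.
Pore pressure: u = 9.81×(5.3 − 1) = 42.183 kPa.
Initial effective stress: σ'_0 = σ_v − u = 93.93 − 42.183 = 51.747 kPa.
Final effective stress: σ'_f = 51.747 + 72.5 = 124.25 kPa.
σ'_f = 124.25 ≤ σ'_p = 220 kPa, so the clay remains overconsolidated and only the recompression index applies:
S_c = C_r·H/(1+e₀)·log₁₀(σ'_f/σ'_0) = 0.028×5.8/2.22×log₁₀(124.25/51.747)
    = 0.073153 × 0.38041 = 0.02783 m

S_c ≈ 27.8 mm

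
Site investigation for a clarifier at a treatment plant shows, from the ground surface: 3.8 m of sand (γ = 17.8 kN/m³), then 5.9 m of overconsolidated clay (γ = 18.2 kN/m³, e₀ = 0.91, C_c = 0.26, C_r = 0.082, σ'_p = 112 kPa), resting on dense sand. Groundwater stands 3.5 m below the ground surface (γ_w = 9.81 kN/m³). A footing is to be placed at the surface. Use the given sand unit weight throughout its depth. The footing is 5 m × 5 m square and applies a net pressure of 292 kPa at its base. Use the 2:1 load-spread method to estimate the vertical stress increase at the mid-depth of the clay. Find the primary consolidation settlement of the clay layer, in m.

Mid-depth of clay below the ground surface: z = 3.8 + 5.9/2 = 6.75 m.
Total vertical stress at mid-clay: σ_v = 17.8×3.8 + 18.2×2.95 = 121.33 kPa.
Pore pressure: u = 9.81×(6.75 − 3.5) = 31.883 kPa.
Initial effective stress: σ'_0 = σ_v − u = 121.33 − 31.883 = 89.447 kPa.
Stress increase at mid-clay by the 2:1 spreading method:
Δσ = qBL/((B+z)(L+z)) = 292×5×5/((5+6.75)(5+6.75)) = 52.875 kPa
Final effective stress: σ'_f = 89.447 + 52.875 = 142.32 kPa.
σ'_f = 142.32 > σ'_p = 112 kPa, so the stress path crosses the preconsolidation pressure — recompression up to σ'_p, then virgin compression beyond:
S_c = H/(1+e₀)·[C_r·log₁₀(σ'_p/σ'_0) + C_c·log₁₀(σ'_f/σ'_p)]
    = 5.9/1.91 × [0.082×log₁₀(112/89.447) + 0.26×log₁₀(142.32/112)]
    = 3.089 × [0.0080075 + 0.027052] = 0.1083 m

S_c ≈ 0.108 m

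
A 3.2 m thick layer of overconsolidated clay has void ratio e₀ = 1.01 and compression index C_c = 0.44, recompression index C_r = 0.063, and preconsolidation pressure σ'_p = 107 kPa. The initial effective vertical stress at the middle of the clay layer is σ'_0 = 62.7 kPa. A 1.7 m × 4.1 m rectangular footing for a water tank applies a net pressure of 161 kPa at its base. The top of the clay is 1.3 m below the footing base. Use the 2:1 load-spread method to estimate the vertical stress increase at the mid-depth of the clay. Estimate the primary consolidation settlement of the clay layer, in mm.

Mid-depth of clay below the footing base: z = 1.3 + 3.2/2 = 2.9 m.
Stress increase at mid-clay by the 2:1 spreading method:
Δσ = qBL/((B+z)(L+z)) = 161×1.7×4.1/((1.7+2.9)(4.1+2.9)) = 34.85 kPa
Final effective stress: σ'_f = 62.7 + 34.85 = 97.55 kPa.
σ'_f = 97.55 ≤ σ'_p = 107 kPa, so the clay remains overconsolidated and only the recompression index applies:
S_c = C_r·H/(1+e₀)·log₁₀(σ'_f/σ'_0) = 0.063×3.2/2.01×log₁₀(97.55/62.7)
    = 0.1003 × 0.19196 = 0.01925 m

S_c ≈ 19.3 mm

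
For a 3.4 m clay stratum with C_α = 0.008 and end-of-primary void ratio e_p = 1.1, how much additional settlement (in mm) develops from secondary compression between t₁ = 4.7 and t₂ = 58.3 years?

Secondary compression: S_s = C_α·H/(1+e_p)·log₁₀(t₂/t₁)
S_s = 0.008×3.4/(1+1.1)×log₁₀(58.3/4.7)
    = 0.01295 × 1.094 = 0.01416 m

S_s ≈ 14.2 mm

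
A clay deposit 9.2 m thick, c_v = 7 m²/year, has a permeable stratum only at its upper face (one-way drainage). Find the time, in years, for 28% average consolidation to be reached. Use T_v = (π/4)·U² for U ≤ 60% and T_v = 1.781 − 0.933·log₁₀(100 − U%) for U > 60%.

Drainage path length: H_d = H = 9.2 m (single drainage).
U ≤ 60%: T_v = (π/4)·U² = (π/4)×0.28² = 0.061575.
t = T_v·H_d²/c_v = 0.061575×9.2²/7 = 0.7445 years.

t ≈ 0.745 years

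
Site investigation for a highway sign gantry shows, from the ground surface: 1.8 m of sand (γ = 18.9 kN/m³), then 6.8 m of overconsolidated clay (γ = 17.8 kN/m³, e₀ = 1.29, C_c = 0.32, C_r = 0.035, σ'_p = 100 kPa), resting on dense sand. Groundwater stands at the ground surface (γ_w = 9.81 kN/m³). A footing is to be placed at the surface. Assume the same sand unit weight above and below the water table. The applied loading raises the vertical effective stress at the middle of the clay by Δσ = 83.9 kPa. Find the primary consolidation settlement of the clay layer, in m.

Mid-depth of clay below the ground surface: z = 1.8 + 6.8/2 = 5.2 m.
Total vertical stress at mid-clay: σ_v = 18.9×1.8 + 17.8×3.4 = 94.54 kPa.
Pore pressure: u = 9.81×(5.2 − 0) = 51.012 kPa.
Initial effective stress: σ'_0 = σ_v − u = 94.54 − 51.012 = 43.528 kPa.
Final effective stress: σ'_f = 43.528 + 83.9 = 127.43 kPa.
σ'_f = 127.43 > σ'_p = 100 kPa, so the stress path crosses the preconsolidation pressure — recompression up to σ'_p, then virgin compression beyond:
S_c = H/(1+e₀)·[C_r·log₁₀(σ'_p/σ'_0) + C_c·log₁₀(σ'_f/σ'_p)]
    = 6.8/2.29 × [0.035×log₁₀(100/43.528) + 0.32×log₁₀(127.43/100)]
    = 2.9694 × [0.012643 + 0.033687] = 0.1376 m

S_c ≈ 0.138 m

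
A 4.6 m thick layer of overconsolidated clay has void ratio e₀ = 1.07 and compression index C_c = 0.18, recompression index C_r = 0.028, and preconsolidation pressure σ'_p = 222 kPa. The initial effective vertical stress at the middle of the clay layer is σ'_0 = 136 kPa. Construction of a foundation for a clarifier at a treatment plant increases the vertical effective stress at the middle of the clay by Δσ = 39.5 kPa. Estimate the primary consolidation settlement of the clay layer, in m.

Final effective stress: σ'_f = 136 + 39.5 = 175.5 kPa.
σ'_f = 175.5 ≤ σ'_p = 222 kPa, so the clay remains overconsolidated and only the recompression index applies:
S_c = C_r·H/(1+e₀)·log₁₀(σ'_f/σ'_0) = 0.028×4.6/2.07×log₁₀(175.5/136)
    = 0.062222 × 0.11074 = 0.00689 m

S_c ≈ 0.00689 m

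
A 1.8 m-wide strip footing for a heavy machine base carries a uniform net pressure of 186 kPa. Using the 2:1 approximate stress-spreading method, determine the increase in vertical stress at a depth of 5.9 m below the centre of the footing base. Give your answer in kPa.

By the 2:1 method the load spreads at 1 horizontal : 2 vertical, so at depth z the loaded area has grown by z in each plan dimension:
Δσ = qB/(B+z) = 186×1.8/(1.8+5.9) = 43.481 kPa

Δσ_z ≈ 43.5 kPa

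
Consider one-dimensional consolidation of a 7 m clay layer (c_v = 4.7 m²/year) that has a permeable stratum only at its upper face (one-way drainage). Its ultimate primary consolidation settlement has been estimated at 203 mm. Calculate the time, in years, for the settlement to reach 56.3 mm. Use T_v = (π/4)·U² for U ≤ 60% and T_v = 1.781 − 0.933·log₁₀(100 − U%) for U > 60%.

t ≈ 0.63 years

Drainage path length: H_d = H = 7 m (single drainage).
U = S(t)/S_ult = 56.3/203 = 0.2773.
U ≤ 60%: T_v = (π/4)·U² = (π/4)×0.27734² = 0.060411.
t = T_v·H_d²/c_v = 0.060411×7²/4.7 = 0.6298 years.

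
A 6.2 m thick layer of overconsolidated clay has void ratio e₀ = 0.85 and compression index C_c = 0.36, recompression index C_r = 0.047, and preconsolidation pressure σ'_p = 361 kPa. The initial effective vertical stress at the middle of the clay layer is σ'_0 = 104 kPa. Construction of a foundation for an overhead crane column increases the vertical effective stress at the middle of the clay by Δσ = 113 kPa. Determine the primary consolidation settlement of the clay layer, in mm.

Final effective stress: σ'_f = 104 + 113 = 217 kPa.
σ'_f = 217 ≤ σ'_p = 361 kPa, so the clay remains overconsolidated and only the recompression index applies:
S_c = C_r·H/(1+e₀)·log₁₀(σ'_f/σ'_0) = 0.047×6.2/1.85×log₁₀(217/104)
    = 0.15752 × 0.31943 = 0.05032 m

S_c ≈ 50.3 mm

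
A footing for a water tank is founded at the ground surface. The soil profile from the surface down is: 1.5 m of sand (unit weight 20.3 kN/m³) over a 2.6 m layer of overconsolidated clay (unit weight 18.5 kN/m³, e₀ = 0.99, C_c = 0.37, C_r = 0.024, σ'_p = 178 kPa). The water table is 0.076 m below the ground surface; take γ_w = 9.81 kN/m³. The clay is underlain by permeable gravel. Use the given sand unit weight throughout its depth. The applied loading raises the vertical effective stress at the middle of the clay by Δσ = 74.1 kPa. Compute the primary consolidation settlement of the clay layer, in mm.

S_c ≈ 17.7 mm

Mid-depth of clay below the ground surface: z = 1.5 + 2.6/2 = 2.8 m.
Total vertical stress at mid-clay: σ_v = 20.3×1.5 + 18.5×1.3 = 54.5 kPa.
Pore pressure: u = 9.81×(2.8 − 0.076) = 26.722 kPa.
Initial effective stress: σ'_0 = σ_v − u = 54.5 − 26.722 = 27.778 kPa.
Final effective stress: σ'_f = 27.778 + 74.1 = 101.88 kPa.
σ'_f = 101.88 ≤ σ'_p = 178 kPa, so the clay remains overconsolidated and only the recompression index applies:
S_c = C_r·H/(1+e₀)·log₁₀(σ'_f/σ'_0) = 0.024×2.6/1.99×log₁₀(101.88/27.778)
    = 0.031356 × 0.56439 = 0.0177 m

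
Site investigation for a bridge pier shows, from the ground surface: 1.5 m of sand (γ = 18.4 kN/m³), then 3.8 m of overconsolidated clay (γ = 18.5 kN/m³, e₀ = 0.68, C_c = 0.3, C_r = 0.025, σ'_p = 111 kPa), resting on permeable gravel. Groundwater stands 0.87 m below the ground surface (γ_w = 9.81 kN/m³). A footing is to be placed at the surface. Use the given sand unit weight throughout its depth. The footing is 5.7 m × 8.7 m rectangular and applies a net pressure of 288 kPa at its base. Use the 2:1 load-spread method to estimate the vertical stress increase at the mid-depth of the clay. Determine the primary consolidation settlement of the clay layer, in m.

Mid-depth of clay below the ground surface: z = 1.5 + 3.8/2 = 3.4 m.
Total vertical stress at mid-clay: σ_v = 18.4×1.5 + 18.5×1.9 = 62.75 kPa.
Pore pressure: u = 9.81×(3.4 − 0.87) = 24.819 kPa.
Initial effective stress: σ'_0 = σ_v − u = 62.75 − 24.819 = 37.931 kPa.
Stress increase at mid-clay by the 2:1 spreading method:
Δσ = qBL/((B+z)(L+z)) = 288×5.7×8.7/((5.7+3.4)(8.7+3.4)) = 129.71 kPa
Final effective stress: σ'_f = 37.931 + 129.71 = 167.64 kPa.
σ'_f = 167.64 > σ'_p = 111 kPa, so the stress path crosses the preconsolidation pressure — recompression up to σ'_p, then virgin compression beyond:
S_c = H/(1+e₀)·[C_r·log₁₀(σ'_p/σ'_0) + C_c·log₁₀(σ'_f/σ'_p)]
    = 3.8/1.68 × [0.025×log₁₀(111/37.931) + 0.3×log₁₀(167.64/111)]
    = 2.2619 × [0.011658 + 0.053716] = 0.1479 m

S_c ≈ 0.148 m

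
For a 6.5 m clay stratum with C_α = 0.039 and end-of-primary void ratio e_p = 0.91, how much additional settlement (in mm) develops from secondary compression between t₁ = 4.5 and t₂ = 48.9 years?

Secondary compression: S_s = C_α·H/(1+e_p)·log₁₀(t₂/t₁)
S_s = 0.039×6.5/(1+0.91)×log₁₀(48.9/4.5)
    = 0.1327 × 1.036 = 0.1375 m

S_s ≈ 138 mm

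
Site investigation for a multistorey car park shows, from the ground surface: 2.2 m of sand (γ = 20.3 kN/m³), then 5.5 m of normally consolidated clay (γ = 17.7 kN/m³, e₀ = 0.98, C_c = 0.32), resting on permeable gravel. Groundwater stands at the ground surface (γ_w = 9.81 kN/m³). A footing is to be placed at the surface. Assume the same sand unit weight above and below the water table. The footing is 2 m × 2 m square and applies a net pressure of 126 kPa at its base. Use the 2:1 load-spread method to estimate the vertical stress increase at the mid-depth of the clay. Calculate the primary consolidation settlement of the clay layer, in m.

S_c ≈ 0.0809 m

Mid-depth of clay below the ground surface: z = 2.2 + 5.5/2 = 4.95 m.
Total vertical stress at mid-clay: σ_v = 20.3×2.2 + 17.7×2.75 = 93.335 kPa.
Pore pressure: u = 9.81×(4.95 − 0) = 48.56 kPa.
Initial effective stress: σ'_0 = σ_v − u = 93.335 − 48.56 = 44.775 kPa.
Stress increase at mid-clay by the 2:1 spreading method:
Δσ = qBL/((B+z)(L+z)) = 126×2×2/((2+4.95)(2+4.95)) = 10.434 kPa
Final effective stress: σ'_f = σ'_0 + Δσ = 44.775 + 10.434 = 55.209 kPa.
Normally consolidated clay, so the full stress increment lies on the virgin compression line:
S_c = C_c·H/(1+e₀)·log₁₀(σ'_f/σ'_0) = 0.32×5.5/(1+0.98)×log₁₀(55.209/44.775)
    = 0.88889 × 0.090974 = 0.08087 m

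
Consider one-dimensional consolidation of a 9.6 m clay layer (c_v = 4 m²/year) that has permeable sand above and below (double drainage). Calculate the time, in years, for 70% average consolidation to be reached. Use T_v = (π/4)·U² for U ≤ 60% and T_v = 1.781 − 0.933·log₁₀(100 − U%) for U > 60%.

Drainage path length: H_d = H/2 = 4.8 m (double drainage).
U > 60%: T_v = 1.781 − 0.933·log₁₀(100 − 70) = 0.40285.
t = T_v·H_d²/c_v = 0.40285×4.8²/4 = 2.32 years.

t ≈ 2.32 years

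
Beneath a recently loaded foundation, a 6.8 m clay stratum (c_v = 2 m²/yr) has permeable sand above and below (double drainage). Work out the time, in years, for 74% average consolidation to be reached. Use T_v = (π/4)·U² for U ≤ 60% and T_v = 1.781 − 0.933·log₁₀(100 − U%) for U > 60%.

Drainage path length: H_d = H/2 = 3.4 m (double drainage).
U > 60%: T_v = 1.781 − 0.933·log₁₀(100 − 74) = 0.46083.
t = T_v·H_d²/c_v = 0.46083×3.4²/2 = 2.664 years.

t ≈ 2.66 years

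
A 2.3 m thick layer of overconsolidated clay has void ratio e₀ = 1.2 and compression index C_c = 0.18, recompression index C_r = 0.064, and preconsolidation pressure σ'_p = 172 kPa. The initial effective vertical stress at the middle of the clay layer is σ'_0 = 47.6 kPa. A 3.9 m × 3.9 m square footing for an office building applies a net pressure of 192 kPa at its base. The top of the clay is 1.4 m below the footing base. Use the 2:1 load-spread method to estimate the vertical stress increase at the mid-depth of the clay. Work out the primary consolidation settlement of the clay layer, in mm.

S_c ≈ 26.3 mm

Mid-depth of clay below the footing base: z = 1.4 + 2.3/2 = 2.55 m.
Stress increase at mid-clay by the 2:1 spreading method:
Δσ = qBL/((B+z)(L+z)) = 192×3.9×3.9/((3.9+2.55)(3.9+2.55)) = 70.196 kPa
Final effective stress: σ'_f = 47.6 + 70.196 = 117.8 kPa.
σ'_f = 117.8 ≤ σ'_p = 172 kPa, so the clay remains overconsolidated and only the recompression index applies:
S_c = C_r·H/(1+e₀)·log₁₀(σ'_f/σ'_0) = 0.064×2.3/2.2×log₁₀(117.8/47.6)
    = 0.066912 × 0.39354 = 0.02633 m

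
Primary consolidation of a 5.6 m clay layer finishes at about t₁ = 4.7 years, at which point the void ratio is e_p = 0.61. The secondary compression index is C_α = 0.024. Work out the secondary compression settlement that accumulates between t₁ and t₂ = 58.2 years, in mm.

S_s ≈ 91.2 mm

Secondary compression: S_s = C_α·H/(1+e_p)·log₁₀(t₂/t₁)
S_s = 0.024×5.6/(1+0.61)×log₁₀(58.2/4.7)
    = 0.08348 × 1.093 = 0.09123 m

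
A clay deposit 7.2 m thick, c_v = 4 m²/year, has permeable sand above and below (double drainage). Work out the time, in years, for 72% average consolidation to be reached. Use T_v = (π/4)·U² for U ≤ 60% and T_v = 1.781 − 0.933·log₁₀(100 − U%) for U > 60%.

Drainage path length: H_d = H/2 = 3.6 m (double drainage).
U > 60%: T_v = 1.781 − 0.933·log₁₀(100 − 72) = 0.4308.
t = T_v·H_d²/c_v = 0.4308×3.6²/4 = 1.396 years.

t ≈ 1.4 years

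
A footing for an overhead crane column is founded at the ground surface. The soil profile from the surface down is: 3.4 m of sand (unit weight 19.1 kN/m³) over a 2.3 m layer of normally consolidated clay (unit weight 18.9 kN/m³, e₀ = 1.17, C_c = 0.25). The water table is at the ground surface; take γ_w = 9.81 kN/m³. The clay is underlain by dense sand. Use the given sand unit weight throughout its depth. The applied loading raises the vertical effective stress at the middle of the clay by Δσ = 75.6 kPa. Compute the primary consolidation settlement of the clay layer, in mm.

S_c ≈ 118 mm

Mid-depth of clay below the ground surface: z = 3.4 + 2.3/2 = 4.55 m.
Total vertical stress at mid-clay: σ_v = 19.1×3.4 + 18.9×1.15 = 86.675 kPa.
Pore pressure: u = 9.81×(4.55 − 0) = 44.636 kPa.
Initial effective stress: σ'_0 = σ_v − u = 86.675 − 44.636 = 42.039 kPa.
Final effective stress: σ'_f = σ'_0 + Δσ = 42.039 + 75.6 = 117.64 kPa.
Normally consolidated clay, so the full stress increment lies on the virgin compression line:
S_c = C_c·H/(1+e₀)·log₁₀(σ'_f/σ'_0) = 0.25×2.3/(1+1.17)×log₁₀(117.64/42.039)
    = 0.26498 × 0.4469 = 0.1184 m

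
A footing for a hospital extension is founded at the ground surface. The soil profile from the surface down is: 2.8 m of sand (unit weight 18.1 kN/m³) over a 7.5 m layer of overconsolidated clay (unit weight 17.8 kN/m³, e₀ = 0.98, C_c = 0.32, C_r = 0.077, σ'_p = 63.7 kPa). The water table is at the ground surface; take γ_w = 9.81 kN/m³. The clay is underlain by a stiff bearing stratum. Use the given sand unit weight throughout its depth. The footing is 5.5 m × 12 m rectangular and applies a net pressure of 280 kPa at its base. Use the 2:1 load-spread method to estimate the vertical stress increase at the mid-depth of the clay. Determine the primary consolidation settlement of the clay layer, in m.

Mid-depth of clay below the ground surface: z = 2.8 + 7.5/2 = 6.55 m.
Total vertical stress at mid-clay: σ_v = 18.1×2.8 + 17.8×3.75 = 117.43 kPa.
Pore pressure: u = 9.81×(6.55 − 0) = 64.255 kPa.
Initial effective stress: σ'_0 = σ_v − u = 117.43 − 64.255 = 53.175 kPa.
Stress increase at mid-clay by the 2:1 spreading method:
Δσ = qBL/((B+z)(L+z)) = 280×5.5×12/((5.5+6.55)(12+6.55)) = 82.674 kPa
Final effective stress: σ'_f = 53.175 + 82.674 = 135.85 kPa.
σ'_f = 135.85 > σ'_p = 63.7 kPa, so the stress path crosses the preconsolidation pressure — recompression up to σ'_p, then virgin compression beyond:
S_c = H/(1+e₀)·[C_r·log₁₀(σ'_p/σ'_0) + C_c·log₁₀(σ'_f/σ'_p)]
    = 7.5/1.98 × [0.077×log₁₀(63.7/53.175) + 0.32×log₁₀(135.85/63.7)]
    = 3.7879 × [0.0060393 + 0.10525] = 0.4216 m

S_c ≈ 0.422 m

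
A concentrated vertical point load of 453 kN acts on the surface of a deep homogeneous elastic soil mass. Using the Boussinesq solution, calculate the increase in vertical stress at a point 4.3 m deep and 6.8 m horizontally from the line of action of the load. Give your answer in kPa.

Δσ_z ≈ 0.51 kPa

Boussinesq vertical stress below a point load on an elastic half-space:
Δσ_z = 3P/(2πz²) · [1 + (r/z)²]^(−5/2)
r/z = 6.8/4.3 = 1.5814; [1+(r/z)²]^(−5/2) = 0.043609.
Δσ_z = 3×453/(2π×4.3²) × 0.043609 = 11.698 × 0.043609 = 0.5101 kPa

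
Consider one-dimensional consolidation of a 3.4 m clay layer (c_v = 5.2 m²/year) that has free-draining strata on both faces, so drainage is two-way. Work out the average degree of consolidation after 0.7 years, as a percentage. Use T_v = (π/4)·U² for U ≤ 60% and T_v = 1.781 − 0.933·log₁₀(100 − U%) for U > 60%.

Drainage path length: H_d = H/2 = 1.7 m (double drainage).
T_v = c_v·t/H_d² = 5.2×0.7/1.7² = 1.2595.
T_v = 1.2595 corresponds to the U > 60% branch:
U = 1 − 10^((1.781 − T_v)/0.933)/100 = 0.9638

U ≈ 96.4 %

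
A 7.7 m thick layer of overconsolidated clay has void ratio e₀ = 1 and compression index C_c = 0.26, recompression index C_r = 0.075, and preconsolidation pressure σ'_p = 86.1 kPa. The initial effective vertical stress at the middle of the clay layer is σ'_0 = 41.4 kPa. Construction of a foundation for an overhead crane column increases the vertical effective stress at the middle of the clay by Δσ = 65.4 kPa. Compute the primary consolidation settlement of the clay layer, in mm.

S_c ≈ 185 mm

Final effective stress: σ'_f = 41.4 + 65.4 = 106.8 kPa.
σ'_f = 106.8 > σ'_p = 86.1 kPa, so the stress path crosses the preconsolidation pressure — recompression up to σ'_p, then virgin compression beyond:
S_c = H/(1+e₀)·[C_r·log₁₀(σ'_p/σ'_0) + C_c·log₁₀(σ'_f/σ'_p)]
    = 7.7/2 × [0.075×log₁₀(86.1/41.4) + 0.26×log₁₀(106.8/86.1)]
    = 3.85 × [0.02385 + 0.024328] = 0.1855 m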